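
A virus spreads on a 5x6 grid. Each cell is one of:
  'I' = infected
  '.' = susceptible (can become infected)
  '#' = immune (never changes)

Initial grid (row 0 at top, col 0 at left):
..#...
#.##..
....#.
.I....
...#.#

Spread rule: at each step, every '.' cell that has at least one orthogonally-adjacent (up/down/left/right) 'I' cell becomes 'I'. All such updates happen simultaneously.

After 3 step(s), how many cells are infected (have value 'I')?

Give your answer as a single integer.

Answer: 14

Derivation:
Step 0 (initial): 1 infected
Step 1: +4 new -> 5 infected
Step 2: +6 new -> 11 infected
Step 3: +3 new -> 14 infected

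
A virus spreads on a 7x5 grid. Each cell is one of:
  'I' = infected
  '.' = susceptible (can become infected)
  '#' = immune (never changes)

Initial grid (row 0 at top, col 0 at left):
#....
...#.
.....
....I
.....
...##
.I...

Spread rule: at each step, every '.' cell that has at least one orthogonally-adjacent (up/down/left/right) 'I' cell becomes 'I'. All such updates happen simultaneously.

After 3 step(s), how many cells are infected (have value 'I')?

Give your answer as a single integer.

Step 0 (initial): 2 infected
Step 1: +6 new -> 8 infected
Step 2: +8 new -> 16 infected
Step 3: +6 new -> 22 infected

Answer: 22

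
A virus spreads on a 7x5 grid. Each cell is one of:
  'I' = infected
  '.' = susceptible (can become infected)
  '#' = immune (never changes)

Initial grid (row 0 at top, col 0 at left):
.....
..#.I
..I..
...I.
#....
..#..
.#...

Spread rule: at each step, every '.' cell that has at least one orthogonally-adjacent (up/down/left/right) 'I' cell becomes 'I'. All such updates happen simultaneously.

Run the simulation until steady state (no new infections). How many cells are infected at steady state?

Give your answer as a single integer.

Step 0 (initial): 3 infected
Step 1: +8 new -> 11 infected
Step 2: +7 new -> 18 infected
Step 3: +7 new -> 25 infected
Step 4: +4 new -> 29 infected
Step 5: +1 new -> 30 infected
Step 6: +1 new -> 31 infected
Step 7: +0 new -> 31 infected

Answer: 31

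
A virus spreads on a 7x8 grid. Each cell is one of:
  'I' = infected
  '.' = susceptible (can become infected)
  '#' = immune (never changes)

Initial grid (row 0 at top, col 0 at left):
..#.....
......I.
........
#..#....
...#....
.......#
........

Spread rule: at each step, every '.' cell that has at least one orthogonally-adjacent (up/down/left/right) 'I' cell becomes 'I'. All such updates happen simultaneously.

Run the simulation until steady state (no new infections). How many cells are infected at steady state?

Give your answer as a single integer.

Step 0 (initial): 1 infected
Step 1: +4 new -> 5 infected
Step 2: +6 new -> 11 infected
Step 3: +6 new -> 17 infected
Step 4: +7 new -> 24 infected
Step 5: +5 new -> 29 infected
Step 6: +7 new -> 36 infected
Step 7: +6 new -> 42 infected
Step 8: +3 new -> 45 infected
Step 9: +3 new -> 48 infected
Step 10: +2 new -> 50 infected
Step 11: +1 new -> 51 infected
Step 12: +0 new -> 51 infected

Answer: 51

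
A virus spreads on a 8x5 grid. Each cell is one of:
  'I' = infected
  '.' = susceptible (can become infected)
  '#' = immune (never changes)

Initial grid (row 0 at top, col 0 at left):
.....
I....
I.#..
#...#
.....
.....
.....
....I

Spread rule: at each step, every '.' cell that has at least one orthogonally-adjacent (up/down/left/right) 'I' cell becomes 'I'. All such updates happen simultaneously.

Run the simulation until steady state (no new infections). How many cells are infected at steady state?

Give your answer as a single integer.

Answer: 37

Derivation:
Step 0 (initial): 3 infected
Step 1: +5 new -> 8 infected
Step 2: +6 new -> 14 infected
Step 3: +8 new -> 22 infected
Step 4: +11 new -> 33 infected
Step 5: +4 new -> 37 infected
Step 6: +0 new -> 37 infected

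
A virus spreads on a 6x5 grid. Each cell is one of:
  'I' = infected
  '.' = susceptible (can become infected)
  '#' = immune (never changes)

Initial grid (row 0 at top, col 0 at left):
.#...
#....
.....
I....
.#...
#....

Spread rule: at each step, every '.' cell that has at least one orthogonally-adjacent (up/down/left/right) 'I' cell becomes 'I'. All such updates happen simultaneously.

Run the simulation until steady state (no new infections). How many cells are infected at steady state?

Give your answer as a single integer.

Answer: 25

Derivation:
Step 0 (initial): 1 infected
Step 1: +3 new -> 4 infected
Step 2: +2 new -> 6 infected
Step 3: +4 new -> 10 infected
Step 4: +5 new -> 15 infected
Step 5: +6 new -> 21 infected
Step 6: +3 new -> 24 infected
Step 7: +1 new -> 25 infected
Step 8: +0 new -> 25 infected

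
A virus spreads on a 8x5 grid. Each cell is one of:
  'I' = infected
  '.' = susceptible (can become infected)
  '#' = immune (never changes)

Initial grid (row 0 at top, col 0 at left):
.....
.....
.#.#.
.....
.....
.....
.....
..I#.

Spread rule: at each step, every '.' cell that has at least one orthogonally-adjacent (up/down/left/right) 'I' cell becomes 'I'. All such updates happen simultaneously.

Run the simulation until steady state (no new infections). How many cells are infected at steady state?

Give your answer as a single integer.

Step 0 (initial): 1 infected
Step 1: +2 new -> 3 infected
Step 2: +4 new -> 7 infected
Step 3: +5 new -> 12 infected
Step 4: +6 new -> 18 infected
Step 5: +5 new -> 23 infected
Step 6: +3 new -> 26 infected
Step 7: +5 new -> 31 infected
Step 8: +4 new -> 35 infected
Step 9: +2 new -> 37 infected
Step 10: +0 new -> 37 infected

Answer: 37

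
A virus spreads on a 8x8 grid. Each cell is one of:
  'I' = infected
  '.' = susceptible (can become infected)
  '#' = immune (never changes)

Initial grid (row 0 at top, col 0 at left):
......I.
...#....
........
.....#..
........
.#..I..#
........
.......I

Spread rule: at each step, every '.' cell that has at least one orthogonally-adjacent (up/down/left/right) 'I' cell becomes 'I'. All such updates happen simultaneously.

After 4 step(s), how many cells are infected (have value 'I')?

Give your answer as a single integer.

Answer: 45

Derivation:
Step 0 (initial): 3 infected
Step 1: +9 new -> 12 infected
Step 2: +14 new -> 26 infected
Step 3: +11 new -> 37 infected
Step 4: +8 new -> 45 infected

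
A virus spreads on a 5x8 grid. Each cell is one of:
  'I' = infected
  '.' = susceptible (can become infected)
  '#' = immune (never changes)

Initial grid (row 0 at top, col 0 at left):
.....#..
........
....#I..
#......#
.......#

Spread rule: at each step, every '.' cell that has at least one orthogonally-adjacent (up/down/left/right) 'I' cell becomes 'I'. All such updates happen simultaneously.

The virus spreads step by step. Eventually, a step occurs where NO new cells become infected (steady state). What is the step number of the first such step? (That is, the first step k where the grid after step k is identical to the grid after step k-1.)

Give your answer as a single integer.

Answer: 8

Derivation:
Step 0 (initial): 1 infected
Step 1: +3 new -> 4 infected
Step 2: +6 new -> 10 infected
Step 3: +7 new -> 17 infected
Step 4: +6 new -> 23 infected
Step 5: +5 new -> 28 infected
Step 6: +4 new -> 32 infected
Step 7: +3 new -> 35 infected
Step 8: +0 new -> 35 infected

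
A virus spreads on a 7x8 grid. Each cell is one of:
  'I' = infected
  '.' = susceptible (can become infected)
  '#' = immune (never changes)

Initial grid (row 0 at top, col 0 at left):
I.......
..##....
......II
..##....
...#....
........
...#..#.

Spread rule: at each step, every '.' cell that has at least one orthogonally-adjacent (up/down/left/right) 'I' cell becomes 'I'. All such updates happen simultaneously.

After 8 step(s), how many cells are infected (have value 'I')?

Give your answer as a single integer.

Answer: 49

Derivation:
Step 0 (initial): 3 infected
Step 1: +7 new -> 10 infected
Step 2: +10 new -> 20 infected
Step 3: +10 new -> 30 infected
Step 4: +7 new -> 37 infected
Step 5: +4 new -> 41 infected
Step 6: +5 new -> 46 infected
Step 7: +2 new -> 48 infected
Step 8: +1 new -> 49 infected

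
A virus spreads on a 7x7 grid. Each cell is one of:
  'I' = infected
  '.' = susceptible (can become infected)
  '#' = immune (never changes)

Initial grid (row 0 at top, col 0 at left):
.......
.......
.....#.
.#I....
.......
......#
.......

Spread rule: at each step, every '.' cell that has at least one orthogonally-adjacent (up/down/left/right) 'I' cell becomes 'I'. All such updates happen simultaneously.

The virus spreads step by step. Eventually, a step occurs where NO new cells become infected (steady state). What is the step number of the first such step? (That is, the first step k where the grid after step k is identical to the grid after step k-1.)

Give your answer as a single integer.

Answer: 8

Derivation:
Step 0 (initial): 1 infected
Step 1: +3 new -> 4 infected
Step 2: +7 new -> 11 infected
Step 3: +11 new -> 22 infected
Step 4: +11 new -> 33 infected
Step 5: +8 new -> 41 infected
Step 6: +3 new -> 44 infected
Step 7: +2 new -> 46 infected
Step 8: +0 new -> 46 infected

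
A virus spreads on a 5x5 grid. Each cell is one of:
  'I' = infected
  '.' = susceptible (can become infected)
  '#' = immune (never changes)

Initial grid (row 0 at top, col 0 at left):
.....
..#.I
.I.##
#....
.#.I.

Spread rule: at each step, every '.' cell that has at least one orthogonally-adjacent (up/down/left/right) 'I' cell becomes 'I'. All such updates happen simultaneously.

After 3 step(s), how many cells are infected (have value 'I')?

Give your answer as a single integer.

Step 0 (initial): 3 infected
Step 1: +9 new -> 12 infected
Step 2: +5 new -> 17 infected
Step 3: +2 new -> 19 infected

Answer: 19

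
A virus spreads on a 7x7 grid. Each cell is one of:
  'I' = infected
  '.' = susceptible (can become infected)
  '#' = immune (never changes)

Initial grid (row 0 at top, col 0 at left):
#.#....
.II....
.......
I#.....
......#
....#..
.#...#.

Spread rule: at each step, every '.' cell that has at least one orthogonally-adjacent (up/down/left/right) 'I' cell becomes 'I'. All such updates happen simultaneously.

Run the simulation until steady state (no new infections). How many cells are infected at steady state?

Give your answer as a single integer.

Answer: 42

Derivation:
Step 0 (initial): 3 infected
Step 1: +7 new -> 10 infected
Step 2: +6 new -> 16 infected
Step 3: +7 new -> 23 infected
Step 4: +6 new -> 29 infected
Step 5: +6 new -> 35 infected
Step 6: +3 new -> 38 infected
Step 7: +2 new -> 40 infected
Step 8: +1 new -> 41 infected
Step 9: +1 new -> 42 infected
Step 10: +0 new -> 42 infected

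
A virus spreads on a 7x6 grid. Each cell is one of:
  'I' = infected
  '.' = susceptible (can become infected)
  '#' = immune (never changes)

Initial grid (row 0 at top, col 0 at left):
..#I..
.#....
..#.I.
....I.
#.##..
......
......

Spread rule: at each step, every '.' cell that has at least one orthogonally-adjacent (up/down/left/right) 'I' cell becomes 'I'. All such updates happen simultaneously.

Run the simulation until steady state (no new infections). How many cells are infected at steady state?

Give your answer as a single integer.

Step 0 (initial): 3 infected
Step 1: +8 new -> 11 infected
Step 2: +6 new -> 17 infected
Step 3: +4 new -> 21 infected
Step 4: +6 new -> 27 infected
Step 5: +3 new -> 30 infected
Step 6: +3 new -> 33 infected
Step 7: +2 new -> 35 infected
Step 8: +1 new -> 36 infected
Step 9: +0 new -> 36 infected

Answer: 36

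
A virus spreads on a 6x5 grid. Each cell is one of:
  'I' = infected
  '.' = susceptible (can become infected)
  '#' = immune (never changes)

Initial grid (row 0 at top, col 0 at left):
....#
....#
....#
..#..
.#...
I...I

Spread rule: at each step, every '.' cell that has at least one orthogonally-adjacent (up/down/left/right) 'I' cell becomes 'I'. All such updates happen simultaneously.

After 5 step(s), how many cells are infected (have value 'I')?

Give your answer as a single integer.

Answer: 21

Derivation:
Step 0 (initial): 2 infected
Step 1: +4 new -> 6 infected
Step 2: +4 new -> 10 infected
Step 3: +4 new -> 14 infected
Step 4: +3 new -> 17 infected
Step 5: +4 new -> 21 infected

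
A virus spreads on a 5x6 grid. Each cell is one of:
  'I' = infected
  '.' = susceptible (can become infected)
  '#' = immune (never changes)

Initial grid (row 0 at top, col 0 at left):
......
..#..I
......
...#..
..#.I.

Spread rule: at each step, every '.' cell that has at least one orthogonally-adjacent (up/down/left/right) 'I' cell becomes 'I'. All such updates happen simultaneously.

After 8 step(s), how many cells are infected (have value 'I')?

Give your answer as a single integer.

Step 0 (initial): 2 infected
Step 1: +6 new -> 8 infected
Step 2: +4 new -> 12 infected
Step 3: +2 new -> 14 infected
Step 4: +2 new -> 16 infected
Step 5: +3 new -> 19 infected
Step 6: +4 new -> 23 infected
Step 7: +3 new -> 26 infected
Step 8: +1 new -> 27 infected

Answer: 27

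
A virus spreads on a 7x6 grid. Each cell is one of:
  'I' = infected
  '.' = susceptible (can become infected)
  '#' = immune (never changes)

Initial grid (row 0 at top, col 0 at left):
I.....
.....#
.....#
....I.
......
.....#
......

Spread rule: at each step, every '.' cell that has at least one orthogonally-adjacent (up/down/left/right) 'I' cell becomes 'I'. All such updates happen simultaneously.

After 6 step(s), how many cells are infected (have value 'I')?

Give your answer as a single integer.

Step 0 (initial): 2 infected
Step 1: +6 new -> 8 infected
Step 2: +9 new -> 17 infected
Step 3: +11 new -> 28 infected
Step 4: +6 new -> 34 infected
Step 5: +3 new -> 37 infected
Step 6: +2 new -> 39 infected

Answer: 39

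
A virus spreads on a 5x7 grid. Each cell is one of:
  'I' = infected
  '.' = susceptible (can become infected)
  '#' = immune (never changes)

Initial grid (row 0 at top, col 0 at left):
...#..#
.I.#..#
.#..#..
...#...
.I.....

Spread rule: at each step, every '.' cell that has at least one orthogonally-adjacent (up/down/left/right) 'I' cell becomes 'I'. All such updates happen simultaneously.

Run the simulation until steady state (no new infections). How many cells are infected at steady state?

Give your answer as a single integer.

Answer: 28

Derivation:
Step 0 (initial): 2 infected
Step 1: +6 new -> 8 infected
Step 2: +7 new -> 15 infected
Step 3: +2 new -> 17 infected
Step 4: +2 new -> 19 infected
Step 5: +2 new -> 21 infected
Step 6: +2 new -> 23 infected
Step 7: +2 new -> 25 infected
Step 8: +2 new -> 27 infected
Step 9: +1 new -> 28 infected
Step 10: +0 new -> 28 infected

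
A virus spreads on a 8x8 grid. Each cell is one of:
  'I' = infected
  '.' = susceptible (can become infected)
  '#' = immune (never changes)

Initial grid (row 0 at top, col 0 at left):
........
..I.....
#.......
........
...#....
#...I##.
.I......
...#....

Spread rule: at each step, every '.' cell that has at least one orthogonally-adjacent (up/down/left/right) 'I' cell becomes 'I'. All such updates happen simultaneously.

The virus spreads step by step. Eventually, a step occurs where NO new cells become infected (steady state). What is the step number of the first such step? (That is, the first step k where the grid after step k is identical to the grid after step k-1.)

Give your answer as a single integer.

Answer: 7

Derivation:
Step 0 (initial): 3 infected
Step 1: +11 new -> 14 infected
Step 2: +16 new -> 30 infected
Step 3: +12 new -> 42 infected
Step 4: +8 new -> 50 infected
Step 5: +6 new -> 56 infected
Step 6: +2 new -> 58 infected
Step 7: +0 new -> 58 infected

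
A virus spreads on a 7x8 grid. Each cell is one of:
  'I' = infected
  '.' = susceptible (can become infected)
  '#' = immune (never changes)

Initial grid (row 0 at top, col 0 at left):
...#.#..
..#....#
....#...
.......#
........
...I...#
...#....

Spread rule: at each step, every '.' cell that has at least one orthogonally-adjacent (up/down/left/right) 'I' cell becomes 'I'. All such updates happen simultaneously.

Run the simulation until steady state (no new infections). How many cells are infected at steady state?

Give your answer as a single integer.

Answer: 48

Derivation:
Step 0 (initial): 1 infected
Step 1: +3 new -> 4 infected
Step 2: +7 new -> 11 infected
Step 3: +9 new -> 20 infected
Step 4: +8 new -> 28 infected
Step 5: +7 new -> 35 infected
Step 6: +5 new -> 40 infected
Step 7: +4 new -> 44 infected
Step 8: +3 new -> 47 infected
Step 9: +1 new -> 48 infected
Step 10: +0 new -> 48 infected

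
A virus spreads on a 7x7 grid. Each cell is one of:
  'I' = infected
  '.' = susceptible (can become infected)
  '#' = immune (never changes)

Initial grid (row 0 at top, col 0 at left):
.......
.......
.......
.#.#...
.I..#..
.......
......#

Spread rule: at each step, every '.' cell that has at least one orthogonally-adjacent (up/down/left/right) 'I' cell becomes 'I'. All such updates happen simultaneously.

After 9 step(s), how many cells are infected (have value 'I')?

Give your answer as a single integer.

Step 0 (initial): 1 infected
Step 1: +3 new -> 4 infected
Step 2: +6 new -> 10 infected
Step 3: +5 new -> 15 infected
Step 4: +6 new -> 21 infected
Step 5: +7 new -> 28 infected
Step 6: +8 new -> 36 infected
Step 7: +5 new -> 41 infected
Step 8: +3 new -> 44 infected
Step 9: +1 new -> 45 infected

Answer: 45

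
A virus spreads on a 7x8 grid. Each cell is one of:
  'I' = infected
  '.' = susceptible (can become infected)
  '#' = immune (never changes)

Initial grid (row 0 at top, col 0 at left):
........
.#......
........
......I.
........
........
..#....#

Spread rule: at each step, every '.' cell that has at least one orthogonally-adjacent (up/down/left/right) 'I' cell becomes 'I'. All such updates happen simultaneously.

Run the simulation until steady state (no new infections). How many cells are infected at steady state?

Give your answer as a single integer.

Answer: 53

Derivation:
Step 0 (initial): 1 infected
Step 1: +4 new -> 5 infected
Step 2: +7 new -> 12 infected
Step 3: +9 new -> 21 infected
Step 4: +8 new -> 29 infected
Step 5: +7 new -> 36 infected
Step 6: +7 new -> 43 infected
Step 7: +4 new -> 47 infected
Step 8: +4 new -> 51 infected
Step 9: +2 new -> 53 infected
Step 10: +0 new -> 53 infected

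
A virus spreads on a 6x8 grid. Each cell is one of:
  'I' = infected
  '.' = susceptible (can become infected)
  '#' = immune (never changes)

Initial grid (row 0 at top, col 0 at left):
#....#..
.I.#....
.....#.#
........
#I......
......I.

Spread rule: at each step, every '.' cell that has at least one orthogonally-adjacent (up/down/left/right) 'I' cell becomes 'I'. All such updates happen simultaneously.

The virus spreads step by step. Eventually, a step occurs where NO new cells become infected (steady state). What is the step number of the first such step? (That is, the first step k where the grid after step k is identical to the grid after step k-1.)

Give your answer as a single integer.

Step 0 (initial): 3 infected
Step 1: +10 new -> 13 infected
Step 2: +12 new -> 25 infected
Step 3: +8 new -> 33 infected
Step 4: +4 new -> 37 infected
Step 5: +4 new -> 41 infected
Step 6: +1 new -> 42 infected
Step 7: +0 new -> 42 infected

Answer: 7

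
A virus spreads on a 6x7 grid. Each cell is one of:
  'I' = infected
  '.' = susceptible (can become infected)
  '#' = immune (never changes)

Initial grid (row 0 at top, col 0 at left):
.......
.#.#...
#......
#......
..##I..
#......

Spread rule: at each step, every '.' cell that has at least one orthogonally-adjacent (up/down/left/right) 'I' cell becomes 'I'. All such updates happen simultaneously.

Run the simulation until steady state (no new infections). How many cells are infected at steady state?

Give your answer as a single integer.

Step 0 (initial): 1 infected
Step 1: +3 new -> 4 infected
Step 2: +6 new -> 10 infected
Step 3: +7 new -> 17 infected
Step 4: +6 new -> 23 infected
Step 5: +6 new -> 29 infected
Step 6: +3 new -> 32 infected
Step 7: +1 new -> 33 infected
Step 8: +1 new -> 34 infected
Step 9: +1 new -> 35 infected
Step 10: +0 new -> 35 infected

Answer: 35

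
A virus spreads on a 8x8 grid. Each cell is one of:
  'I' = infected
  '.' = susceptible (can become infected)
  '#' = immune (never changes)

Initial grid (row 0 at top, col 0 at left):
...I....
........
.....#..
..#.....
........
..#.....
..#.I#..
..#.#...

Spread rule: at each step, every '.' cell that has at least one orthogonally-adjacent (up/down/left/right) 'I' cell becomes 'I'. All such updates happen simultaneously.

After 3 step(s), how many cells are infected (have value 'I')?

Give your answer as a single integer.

Step 0 (initial): 2 infected
Step 1: +5 new -> 7 infected
Step 2: +9 new -> 16 infected
Step 3: +11 new -> 27 infected

Answer: 27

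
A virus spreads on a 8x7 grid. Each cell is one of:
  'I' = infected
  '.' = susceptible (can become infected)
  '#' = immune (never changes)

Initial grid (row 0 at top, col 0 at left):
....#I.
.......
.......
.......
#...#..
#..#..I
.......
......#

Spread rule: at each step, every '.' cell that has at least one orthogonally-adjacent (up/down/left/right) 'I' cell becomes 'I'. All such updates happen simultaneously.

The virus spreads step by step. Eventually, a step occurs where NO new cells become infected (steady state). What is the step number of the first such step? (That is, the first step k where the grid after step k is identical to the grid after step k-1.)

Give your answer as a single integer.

Answer: 9

Derivation:
Step 0 (initial): 2 infected
Step 1: +5 new -> 7 infected
Step 2: +7 new -> 14 infected
Step 3: +6 new -> 20 infected
Step 4: +6 new -> 26 infected
Step 5: +6 new -> 32 infected
Step 6: +8 new -> 40 infected
Step 7: +7 new -> 47 infected
Step 8: +3 new -> 50 infected
Step 9: +0 new -> 50 infected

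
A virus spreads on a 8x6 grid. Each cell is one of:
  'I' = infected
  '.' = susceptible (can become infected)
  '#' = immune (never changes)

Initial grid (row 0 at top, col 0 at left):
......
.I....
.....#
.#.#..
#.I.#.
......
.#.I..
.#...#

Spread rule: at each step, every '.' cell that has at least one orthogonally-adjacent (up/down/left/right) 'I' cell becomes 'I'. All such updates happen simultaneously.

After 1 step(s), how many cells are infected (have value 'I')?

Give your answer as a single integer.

Step 0 (initial): 3 infected
Step 1: +12 new -> 15 infected

Answer: 15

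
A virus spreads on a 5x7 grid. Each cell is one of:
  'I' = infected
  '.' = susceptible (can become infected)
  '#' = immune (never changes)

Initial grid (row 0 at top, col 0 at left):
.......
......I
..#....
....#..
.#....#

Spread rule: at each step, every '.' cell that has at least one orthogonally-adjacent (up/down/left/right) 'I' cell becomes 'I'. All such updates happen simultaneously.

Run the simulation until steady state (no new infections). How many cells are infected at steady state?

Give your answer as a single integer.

Answer: 31

Derivation:
Step 0 (initial): 1 infected
Step 1: +3 new -> 4 infected
Step 2: +4 new -> 8 infected
Step 3: +4 new -> 12 infected
Step 4: +4 new -> 16 infected
Step 5: +4 new -> 20 infected
Step 6: +5 new -> 25 infected
Step 7: +4 new -> 29 infected
Step 8: +1 new -> 30 infected
Step 9: +1 new -> 31 infected
Step 10: +0 new -> 31 infected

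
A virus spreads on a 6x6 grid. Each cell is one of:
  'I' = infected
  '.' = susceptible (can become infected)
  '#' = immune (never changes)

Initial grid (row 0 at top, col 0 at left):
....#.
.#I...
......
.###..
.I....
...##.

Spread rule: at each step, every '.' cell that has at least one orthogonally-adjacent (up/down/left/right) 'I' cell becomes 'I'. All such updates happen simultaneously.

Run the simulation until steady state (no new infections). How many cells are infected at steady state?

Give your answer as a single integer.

Answer: 29

Derivation:
Step 0 (initial): 2 infected
Step 1: +6 new -> 8 infected
Step 2: +9 new -> 17 infected
Step 3: +5 new -> 22 infected
Step 4: +5 new -> 27 infected
Step 5: +2 new -> 29 infected
Step 6: +0 new -> 29 infected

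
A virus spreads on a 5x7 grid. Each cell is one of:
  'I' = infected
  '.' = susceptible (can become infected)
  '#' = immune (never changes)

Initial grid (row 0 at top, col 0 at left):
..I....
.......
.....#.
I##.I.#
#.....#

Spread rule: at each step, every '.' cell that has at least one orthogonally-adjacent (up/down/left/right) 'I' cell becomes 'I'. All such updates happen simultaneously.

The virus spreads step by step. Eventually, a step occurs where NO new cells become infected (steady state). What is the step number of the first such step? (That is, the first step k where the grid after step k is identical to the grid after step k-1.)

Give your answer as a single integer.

Step 0 (initial): 3 infected
Step 1: +8 new -> 11 infected
Step 2: +11 new -> 22 infected
Step 3: +3 new -> 25 infected
Step 4: +3 new -> 28 infected
Step 5: +1 new -> 29 infected
Step 6: +0 new -> 29 infected

Answer: 6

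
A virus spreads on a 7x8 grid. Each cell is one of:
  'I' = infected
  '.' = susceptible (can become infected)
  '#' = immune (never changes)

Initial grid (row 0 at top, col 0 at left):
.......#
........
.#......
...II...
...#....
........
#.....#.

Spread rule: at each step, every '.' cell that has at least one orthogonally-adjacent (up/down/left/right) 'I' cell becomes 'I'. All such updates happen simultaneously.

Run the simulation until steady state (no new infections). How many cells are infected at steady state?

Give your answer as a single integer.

Step 0 (initial): 2 infected
Step 1: +5 new -> 7 infected
Step 2: +9 new -> 16 infected
Step 3: +13 new -> 29 infected
Step 4: +13 new -> 42 infected
Step 5: +7 new -> 49 infected
Step 6: +2 new -> 51 infected
Step 7: +0 new -> 51 infected

Answer: 51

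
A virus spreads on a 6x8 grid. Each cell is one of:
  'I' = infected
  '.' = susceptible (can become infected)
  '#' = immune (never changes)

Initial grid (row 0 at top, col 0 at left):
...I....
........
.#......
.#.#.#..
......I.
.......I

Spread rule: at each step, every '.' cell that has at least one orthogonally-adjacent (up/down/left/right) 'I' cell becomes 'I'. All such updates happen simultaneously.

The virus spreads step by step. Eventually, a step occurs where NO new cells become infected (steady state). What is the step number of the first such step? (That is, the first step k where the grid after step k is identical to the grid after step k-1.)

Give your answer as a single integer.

Answer: 8

Derivation:
Step 0 (initial): 3 infected
Step 1: +7 new -> 10 infected
Step 2: +9 new -> 19 infected
Step 3: +12 new -> 31 infected
Step 4: +6 new -> 37 infected
Step 5: +3 new -> 40 infected
Step 6: +3 new -> 43 infected
Step 7: +1 new -> 44 infected
Step 8: +0 new -> 44 infected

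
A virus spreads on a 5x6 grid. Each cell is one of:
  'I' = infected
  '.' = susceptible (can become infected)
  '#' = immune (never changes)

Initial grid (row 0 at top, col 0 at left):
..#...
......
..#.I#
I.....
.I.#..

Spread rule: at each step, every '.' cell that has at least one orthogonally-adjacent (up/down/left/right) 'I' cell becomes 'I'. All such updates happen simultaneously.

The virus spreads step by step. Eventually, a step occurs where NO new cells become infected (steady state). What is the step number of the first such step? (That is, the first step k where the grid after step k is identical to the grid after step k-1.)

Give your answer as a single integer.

Step 0 (initial): 3 infected
Step 1: +7 new -> 10 infected
Step 2: +9 new -> 19 infected
Step 3: +6 new -> 25 infected
Step 4: +1 new -> 26 infected
Step 5: +0 new -> 26 infected

Answer: 5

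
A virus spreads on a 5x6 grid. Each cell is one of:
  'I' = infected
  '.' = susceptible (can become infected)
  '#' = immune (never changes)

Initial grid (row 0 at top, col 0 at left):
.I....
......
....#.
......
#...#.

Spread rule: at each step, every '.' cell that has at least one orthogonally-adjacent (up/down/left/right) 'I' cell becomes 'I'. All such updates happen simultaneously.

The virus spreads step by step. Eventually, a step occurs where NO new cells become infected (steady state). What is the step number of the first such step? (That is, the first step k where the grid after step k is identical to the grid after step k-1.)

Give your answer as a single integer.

Step 0 (initial): 1 infected
Step 1: +3 new -> 4 infected
Step 2: +4 new -> 8 infected
Step 3: +5 new -> 13 infected
Step 4: +6 new -> 19 infected
Step 5: +3 new -> 22 infected
Step 6: +3 new -> 25 infected
Step 7: +1 new -> 26 infected
Step 8: +1 new -> 27 infected
Step 9: +0 new -> 27 infected

Answer: 9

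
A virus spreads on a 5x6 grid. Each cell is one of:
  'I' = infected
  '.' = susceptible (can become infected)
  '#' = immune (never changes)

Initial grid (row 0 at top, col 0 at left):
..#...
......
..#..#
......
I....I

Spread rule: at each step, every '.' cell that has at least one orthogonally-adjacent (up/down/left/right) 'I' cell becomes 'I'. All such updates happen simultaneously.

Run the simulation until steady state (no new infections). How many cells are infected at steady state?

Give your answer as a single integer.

Step 0 (initial): 2 infected
Step 1: +4 new -> 6 infected
Step 2: +5 new -> 11 infected
Step 3: +5 new -> 16 infected
Step 4: +4 new -> 20 infected
Step 5: +5 new -> 25 infected
Step 6: +2 new -> 27 infected
Step 7: +0 new -> 27 infected

Answer: 27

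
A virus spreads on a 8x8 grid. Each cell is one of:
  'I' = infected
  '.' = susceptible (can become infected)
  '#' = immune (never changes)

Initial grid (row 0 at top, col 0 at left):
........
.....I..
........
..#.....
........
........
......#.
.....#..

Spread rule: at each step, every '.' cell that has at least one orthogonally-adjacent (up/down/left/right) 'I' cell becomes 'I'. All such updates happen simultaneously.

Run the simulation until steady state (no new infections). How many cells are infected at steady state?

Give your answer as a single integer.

Step 0 (initial): 1 infected
Step 1: +4 new -> 5 infected
Step 2: +7 new -> 12 infected
Step 3: +8 new -> 20 infected
Step 4: +8 new -> 28 infected
Step 5: +8 new -> 36 infected
Step 6: +7 new -> 43 infected
Step 7: +6 new -> 49 infected
Step 8: +5 new -> 54 infected
Step 9: +4 new -> 58 infected
Step 10: +2 new -> 60 infected
Step 11: +1 new -> 61 infected
Step 12: +0 new -> 61 infected

Answer: 61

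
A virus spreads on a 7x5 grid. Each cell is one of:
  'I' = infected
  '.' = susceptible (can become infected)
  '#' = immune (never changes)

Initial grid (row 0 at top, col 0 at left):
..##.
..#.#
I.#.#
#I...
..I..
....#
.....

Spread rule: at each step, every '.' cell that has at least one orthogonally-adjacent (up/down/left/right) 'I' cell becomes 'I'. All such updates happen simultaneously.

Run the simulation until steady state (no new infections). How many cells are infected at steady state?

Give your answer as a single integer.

Answer: 26

Derivation:
Step 0 (initial): 3 infected
Step 1: +6 new -> 9 infected
Step 2: +8 new -> 17 infected
Step 3: +6 new -> 23 infected
Step 4: +3 new -> 26 infected
Step 5: +0 new -> 26 infected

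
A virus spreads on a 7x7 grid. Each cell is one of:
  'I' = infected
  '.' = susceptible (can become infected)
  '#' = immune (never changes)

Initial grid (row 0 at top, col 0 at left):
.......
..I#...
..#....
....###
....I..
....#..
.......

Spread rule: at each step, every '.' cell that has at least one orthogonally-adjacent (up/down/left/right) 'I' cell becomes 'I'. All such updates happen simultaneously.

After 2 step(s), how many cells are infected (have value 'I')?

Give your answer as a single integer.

Step 0 (initial): 2 infected
Step 1: +4 new -> 6 infected
Step 2: +9 new -> 15 infected

Answer: 15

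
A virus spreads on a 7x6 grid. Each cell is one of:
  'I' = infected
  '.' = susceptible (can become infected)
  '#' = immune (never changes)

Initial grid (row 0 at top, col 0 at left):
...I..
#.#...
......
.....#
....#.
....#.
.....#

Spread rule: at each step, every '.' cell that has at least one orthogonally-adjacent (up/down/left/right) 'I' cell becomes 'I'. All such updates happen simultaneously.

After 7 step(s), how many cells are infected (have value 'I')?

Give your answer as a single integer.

Answer: 31

Derivation:
Step 0 (initial): 1 infected
Step 1: +3 new -> 4 infected
Step 2: +4 new -> 8 infected
Step 3: +6 new -> 14 infected
Step 4: +5 new -> 19 infected
Step 5: +4 new -> 23 infected
Step 6: +4 new -> 27 infected
Step 7: +4 new -> 31 infected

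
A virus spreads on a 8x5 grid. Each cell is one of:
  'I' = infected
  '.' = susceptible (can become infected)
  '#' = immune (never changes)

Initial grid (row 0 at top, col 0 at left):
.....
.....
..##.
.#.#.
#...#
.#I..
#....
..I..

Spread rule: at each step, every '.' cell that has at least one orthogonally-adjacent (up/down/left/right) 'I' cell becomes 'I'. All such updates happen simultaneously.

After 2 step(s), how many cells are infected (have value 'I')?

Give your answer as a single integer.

Answer: 15

Derivation:
Step 0 (initial): 2 infected
Step 1: +5 new -> 7 infected
Step 2: +8 new -> 15 infected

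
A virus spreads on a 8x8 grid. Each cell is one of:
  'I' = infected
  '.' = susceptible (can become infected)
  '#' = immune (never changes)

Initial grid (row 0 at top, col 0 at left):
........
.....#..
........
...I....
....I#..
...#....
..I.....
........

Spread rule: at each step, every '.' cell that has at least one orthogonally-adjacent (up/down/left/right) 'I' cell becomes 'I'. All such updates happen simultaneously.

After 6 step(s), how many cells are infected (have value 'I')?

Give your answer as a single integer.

Step 0 (initial): 3 infected
Step 1: +9 new -> 12 infected
Step 2: +12 new -> 24 infected
Step 3: +13 new -> 37 infected
Step 4: +11 new -> 48 infected
Step 5: +8 new -> 56 infected
Step 6: +4 new -> 60 infected

Answer: 60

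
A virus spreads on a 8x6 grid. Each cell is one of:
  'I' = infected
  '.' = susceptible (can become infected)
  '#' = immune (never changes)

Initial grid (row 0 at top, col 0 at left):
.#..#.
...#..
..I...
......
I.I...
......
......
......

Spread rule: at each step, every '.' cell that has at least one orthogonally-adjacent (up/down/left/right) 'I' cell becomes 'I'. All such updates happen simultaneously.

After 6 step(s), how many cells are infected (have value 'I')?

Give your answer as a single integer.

Step 0 (initial): 3 infected
Step 1: +9 new -> 12 infected
Step 2: +11 new -> 23 infected
Step 3: +11 new -> 34 infected
Step 4: +7 new -> 41 infected
Step 5: +3 new -> 44 infected
Step 6: +1 new -> 45 infected

Answer: 45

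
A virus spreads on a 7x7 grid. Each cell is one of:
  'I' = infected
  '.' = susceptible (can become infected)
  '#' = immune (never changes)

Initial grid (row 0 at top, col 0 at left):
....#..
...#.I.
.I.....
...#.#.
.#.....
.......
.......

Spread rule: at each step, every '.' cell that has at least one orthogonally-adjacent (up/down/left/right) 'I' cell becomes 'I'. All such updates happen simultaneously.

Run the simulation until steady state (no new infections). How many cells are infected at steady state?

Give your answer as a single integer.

Answer: 44

Derivation:
Step 0 (initial): 2 infected
Step 1: +8 new -> 10 infected
Step 2: +9 new -> 19 infected
Step 3: +6 new -> 25 infected
Step 4: +6 new -> 31 infected
Step 5: +7 new -> 38 infected
Step 6: +5 new -> 43 infected
Step 7: +1 new -> 44 infected
Step 8: +0 new -> 44 infected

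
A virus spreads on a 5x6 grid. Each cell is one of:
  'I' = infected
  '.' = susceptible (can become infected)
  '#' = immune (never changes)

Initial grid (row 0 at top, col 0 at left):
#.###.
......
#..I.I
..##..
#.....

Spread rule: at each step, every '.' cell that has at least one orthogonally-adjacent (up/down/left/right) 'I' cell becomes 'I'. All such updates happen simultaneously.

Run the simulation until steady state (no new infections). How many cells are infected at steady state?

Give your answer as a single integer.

Step 0 (initial): 2 infected
Step 1: +5 new -> 7 infected
Step 2: +6 new -> 13 infected
Step 3: +3 new -> 16 infected
Step 4: +5 new -> 21 infected
Step 5: +1 new -> 22 infected
Step 6: +0 new -> 22 infected

Answer: 22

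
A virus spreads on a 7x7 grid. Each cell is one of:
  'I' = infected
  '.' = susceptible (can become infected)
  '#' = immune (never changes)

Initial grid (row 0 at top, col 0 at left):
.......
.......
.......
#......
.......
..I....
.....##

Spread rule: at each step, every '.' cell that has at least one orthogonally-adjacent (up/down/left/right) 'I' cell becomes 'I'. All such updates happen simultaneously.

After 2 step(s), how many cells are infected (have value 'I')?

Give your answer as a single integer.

Answer: 12

Derivation:
Step 0 (initial): 1 infected
Step 1: +4 new -> 5 infected
Step 2: +7 new -> 12 infected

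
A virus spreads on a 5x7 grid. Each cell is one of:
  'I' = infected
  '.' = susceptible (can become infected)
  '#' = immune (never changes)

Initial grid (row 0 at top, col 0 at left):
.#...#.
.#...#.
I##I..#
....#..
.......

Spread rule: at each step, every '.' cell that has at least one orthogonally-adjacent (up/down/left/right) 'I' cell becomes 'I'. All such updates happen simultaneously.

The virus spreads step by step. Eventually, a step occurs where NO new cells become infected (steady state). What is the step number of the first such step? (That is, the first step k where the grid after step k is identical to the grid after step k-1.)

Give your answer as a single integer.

Step 0 (initial): 2 infected
Step 1: +5 new -> 7 infected
Step 2: +9 new -> 16 infected
Step 3: +6 new -> 22 infected
Step 4: +2 new -> 24 infected
Step 5: +1 new -> 25 infected
Step 6: +0 new -> 25 infected

Answer: 6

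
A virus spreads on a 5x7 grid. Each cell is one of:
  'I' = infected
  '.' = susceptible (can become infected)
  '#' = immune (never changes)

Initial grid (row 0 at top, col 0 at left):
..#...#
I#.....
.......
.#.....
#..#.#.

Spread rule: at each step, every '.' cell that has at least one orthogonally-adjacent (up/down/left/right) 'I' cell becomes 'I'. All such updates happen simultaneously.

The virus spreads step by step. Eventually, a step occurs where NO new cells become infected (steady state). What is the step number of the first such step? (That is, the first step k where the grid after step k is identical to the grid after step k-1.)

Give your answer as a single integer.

Answer: 10

Derivation:
Step 0 (initial): 1 infected
Step 1: +2 new -> 3 infected
Step 2: +3 new -> 6 infected
Step 3: +1 new -> 7 infected
Step 4: +3 new -> 10 infected
Step 5: +4 new -> 14 infected
Step 6: +5 new -> 19 infected
Step 7: +5 new -> 24 infected
Step 8: +3 new -> 27 infected
Step 9: +1 new -> 28 infected
Step 10: +0 new -> 28 infected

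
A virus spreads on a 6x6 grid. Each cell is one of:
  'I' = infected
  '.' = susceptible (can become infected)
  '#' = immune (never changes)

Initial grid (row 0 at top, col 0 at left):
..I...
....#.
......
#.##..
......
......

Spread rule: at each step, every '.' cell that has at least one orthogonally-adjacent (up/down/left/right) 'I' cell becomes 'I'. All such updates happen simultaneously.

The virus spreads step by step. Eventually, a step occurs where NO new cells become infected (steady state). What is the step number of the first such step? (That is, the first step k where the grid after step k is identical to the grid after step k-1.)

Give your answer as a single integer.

Answer: 9

Derivation:
Step 0 (initial): 1 infected
Step 1: +3 new -> 4 infected
Step 2: +5 new -> 9 infected
Step 3: +4 new -> 13 infected
Step 4: +4 new -> 17 infected
Step 5: +3 new -> 20 infected
Step 6: +5 new -> 25 infected
Step 7: +5 new -> 30 infected
Step 8: +2 new -> 32 infected
Step 9: +0 new -> 32 infected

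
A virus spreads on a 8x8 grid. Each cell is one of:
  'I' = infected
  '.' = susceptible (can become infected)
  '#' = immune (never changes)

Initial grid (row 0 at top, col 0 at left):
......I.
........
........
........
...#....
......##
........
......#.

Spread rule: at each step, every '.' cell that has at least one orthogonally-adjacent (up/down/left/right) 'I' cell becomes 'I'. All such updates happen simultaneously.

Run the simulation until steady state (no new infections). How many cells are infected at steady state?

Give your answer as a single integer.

Answer: 60

Derivation:
Step 0 (initial): 1 infected
Step 1: +3 new -> 4 infected
Step 2: +4 new -> 8 infected
Step 3: +5 new -> 13 infected
Step 4: +6 new -> 19 infected
Step 5: +6 new -> 25 infected
Step 6: +6 new -> 31 infected
Step 7: +5 new -> 36 infected
Step 8: +7 new -> 43 infected
Step 9: +6 new -> 49 infected
Step 10: +5 new -> 54 infected
Step 11: +3 new -> 57 infected
Step 12: +2 new -> 59 infected
Step 13: +1 new -> 60 infected
Step 14: +0 new -> 60 infected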